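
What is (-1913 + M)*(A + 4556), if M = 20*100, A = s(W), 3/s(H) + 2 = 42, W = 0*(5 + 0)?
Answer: 15855141/40 ≈ 3.9638e+5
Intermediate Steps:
W = 0 (W = 0*5 = 0)
s(H) = 3/40 (s(H) = 3/(-2 + 42) = 3/40)
A = 3/40 ≈ 0.075000
M = 2000
(-1913 + M)*(A + 4556) = (-1913 + 2000)*(3/40 + 4556) = 87*(182243/40) = 15855141/40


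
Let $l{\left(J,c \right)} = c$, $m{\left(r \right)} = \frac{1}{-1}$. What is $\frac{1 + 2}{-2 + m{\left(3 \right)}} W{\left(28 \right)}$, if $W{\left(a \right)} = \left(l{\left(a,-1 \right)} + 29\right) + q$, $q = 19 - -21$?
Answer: $-68$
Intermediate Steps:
$m{\left(r \right)} = -1$
$q = 40$ ($q = 19 + 21 = 40$)
$W{\left(a \right)} = 68$ ($W{\left(a \right)} = \left(-1 + 29\right) + 40 = 28 + 40 = 68$)
$\frac{1 + 2}{-2 + m{\left(3 \right)}} W{\left(28 \right)} = \frac{1 + 2}{-2 - 1} \cdot 68 = \frac{3}{-3} \cdot 68 = 3 \left(- \frac{1}{3}\right) 68 = \left(-1\right) 68 = -68$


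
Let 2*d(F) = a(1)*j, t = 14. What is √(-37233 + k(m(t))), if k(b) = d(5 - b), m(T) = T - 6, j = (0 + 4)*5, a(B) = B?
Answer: I*√37223 ≈ 192.93*I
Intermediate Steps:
j = 20 (j = 4*5 = 20)
m(T) = -6 + T
d(F) = 10 (d(F) = (1*20)/2 = (½)*20 = 10)
k(b) = 10
√(-37233 + k(m(t))) = √(-37233 + 10) = √(-37223) = I*√37223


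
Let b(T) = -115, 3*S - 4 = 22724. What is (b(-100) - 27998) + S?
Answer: -20537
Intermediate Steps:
S = 7576 (S = 4/3 + (⅓)*22724 = 4/3 + 22724/3 = 7576)
(b(-100) - 27998) + S = (-115 - 27998) + 7576 = -28113 + 7576 = -20537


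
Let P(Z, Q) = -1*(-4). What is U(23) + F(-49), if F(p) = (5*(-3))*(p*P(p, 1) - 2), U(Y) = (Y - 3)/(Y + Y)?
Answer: 68320/23 ≈ 2970.4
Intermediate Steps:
P(Z, Q) = 4
U(Y) = (-3 + Y)/(2*Y) (U(Y) = (-3 + Y)/((2*Y)) = (-3 + Y)*(1/(2*Y)) = (-3 + Y)/(2*Y))
F(p) = 30 - 60*p (F(p) = (5*(-3))*(p*4 - 2) = -15*(4*p - 2) = -15*(-2 + 4*p) = 30 - 60*p)
U(23) + F(-49) = (1/2)*(-3 + 23)/23 + (30 - 60*(-49)) = (1/2)*(1/23)*20 + (30 + 2940) = 10/23 + 2970 = 68320/23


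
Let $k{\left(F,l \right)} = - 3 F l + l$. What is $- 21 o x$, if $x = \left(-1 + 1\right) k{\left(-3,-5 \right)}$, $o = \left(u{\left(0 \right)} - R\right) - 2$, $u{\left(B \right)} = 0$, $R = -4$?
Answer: $0$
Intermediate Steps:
$k{\left(F,l \right)} = l - 3 F l$ ($k{\left(F,l \right)} = - 3 F l + l = l - 3 F l$)
$o = 2$ ($o = \left(0 - -4\right) - 2 = \left(0 + 4\right) - 2 = 4 - 2 = 2$)
$x = 0$ ($x = \left(-1 + 1\right) \left(- 5 \left(1 - -9\right)\right) = 0 \left(- 5 \left(1 + 9\right)\right) = 0 \left(\left(-5\right) 10\right) = 0 \left(-50\right) = 0$)
$- 21 o x = \left(-21\right) 2 \cdot 0 = \left(-42\right) 0 = 0$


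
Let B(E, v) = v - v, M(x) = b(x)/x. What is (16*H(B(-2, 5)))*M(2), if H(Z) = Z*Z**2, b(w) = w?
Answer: 0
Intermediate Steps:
M(x) = 1 (M(x) = x/x = 1)
B(E, v) = 0
H(Z) = Z**3
(16*H(B(-2, 5)))*M(2) = (16*0**3)*1 = (16*0)*1 = 0*1 = 0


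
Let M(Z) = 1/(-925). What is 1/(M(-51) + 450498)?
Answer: 925/416710649 ≈ 2.2198e-6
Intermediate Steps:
M(Z) = -1/925
1/(M(-51) + 450498) = 1/(-1/925 + 450498) = 1/(416710649/925) = 925/416710649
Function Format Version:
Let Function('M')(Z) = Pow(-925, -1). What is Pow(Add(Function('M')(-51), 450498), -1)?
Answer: Rational(925, 416710649) ≈ 2.2198e-6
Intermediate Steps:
Function('M')(Z) = Rational(-1, 925)
Pow(Add(Function('M')(-51), 450498), -1) = Pow(Add(Rational(-1, 925), 450498), -1) = Pow(Rational(416710649, 925), -1) = Rational(925, 416710649)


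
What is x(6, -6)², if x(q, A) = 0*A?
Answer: 0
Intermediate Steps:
x(q, A) = 0
x(6, -6)² = 0² = 0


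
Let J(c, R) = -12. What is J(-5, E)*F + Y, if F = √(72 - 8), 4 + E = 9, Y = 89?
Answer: -7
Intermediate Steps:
E = 5 (E = -4 + 9 = 5)
F = 8 (F = √64 = 8)
J(-5, E)*F + Y = -12*8 + 89 = -96 + 89 = -7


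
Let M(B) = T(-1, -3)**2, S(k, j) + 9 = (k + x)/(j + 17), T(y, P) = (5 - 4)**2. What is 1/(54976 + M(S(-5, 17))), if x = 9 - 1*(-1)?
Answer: 1/54977 ≈ 1.8189e-5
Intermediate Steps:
T(y, P) = 1 (T(y, P) = 1**2 = 1)
x = 10 (x = 9 + 1 = 10)
S(k, j) = -9 + (10 + k)/(17 + j) (S(k, j) = -9 + (k + 10)/(j + 17) = -9 + (10 + k)/(17 + j))
M(B) = 1 (M(B) = 1**2 = 1)
1/(54976 + M(S(-5, 17))) = 1/(54976 + 1) = 1/54977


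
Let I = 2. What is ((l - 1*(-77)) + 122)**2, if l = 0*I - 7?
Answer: 36864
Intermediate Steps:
l = -7 (l = 0*2 - 7 = 0 - 7 = -7)
((l - 1*(-77)) + 122)**2 = ((-7 - 1*(-77)) + 122)**2 = ((-7 + 77) + 122)**2 = (70 + 122)**2 = 192**2 = 36864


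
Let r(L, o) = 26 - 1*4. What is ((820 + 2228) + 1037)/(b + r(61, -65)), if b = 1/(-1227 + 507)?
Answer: 2941200/15839 ≈ 185.69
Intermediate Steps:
r(L, o) = 22 (r(L, o) = 26 - 4 = 22)
b = -1/720 (b = 1/(-720) = -1/720 ≈ -0.0013889)
((820 + 2228) + 1037)/(b + r(61, -65)) = ((820 + 2228) + 1037)/(-1/720 + 22) = (3048 + 1037)/(15839/720) = 4085*(720/15839) = 2941200/15839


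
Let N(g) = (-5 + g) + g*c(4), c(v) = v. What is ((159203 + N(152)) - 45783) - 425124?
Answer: -310949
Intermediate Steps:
N(g) = -5 + 5*g (N(g) = (-5 + g) + g*4 = (-5 + g) + 4*g = -5 + 5*g)
((159203 + N(152)) - 45783) - 425124 = ((159203 + (-5 + 5*152)) - 45783) - 425124 = ((159203 + (-5 + 760)) - 45783) - 425124 = ((159203 + 755) - 45783) - 425124 = (159958 - 45783) - 425124 = 114175 - 425124 = -310949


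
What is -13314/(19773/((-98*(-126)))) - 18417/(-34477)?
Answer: -629744277267/75745969 ≈ -8313.9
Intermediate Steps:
-13314/(19773/((-98*(-126)))) - 18417/(-34477) = -13314/(19773/12348) - 18417*(-1/34477) = -13314/(19773*(1/12348)) + 18417/34477 = -13314/2197/1372 + 18417/34477 = -13314*1372/2197 + 18417/34477 = -18266808/2197 + 18417/34477 = -629744277267/75745969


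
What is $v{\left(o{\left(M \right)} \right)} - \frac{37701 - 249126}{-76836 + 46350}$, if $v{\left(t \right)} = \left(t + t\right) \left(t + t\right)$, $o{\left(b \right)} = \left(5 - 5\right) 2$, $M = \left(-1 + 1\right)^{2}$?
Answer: $- \frac{70475}{10162} \approx -6.9352$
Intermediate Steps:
$M = 0$ ($M = 0^{2} = 0$)
$o{\left(b \right)} = 0$ ($o{\left(b \right)} = 0 \cdot 2 = 0$)
$v{\left(t \right)} = 4 t^{2}$ ($v{\left(t \right)} = 2 t 2 t = 4 t^{2}$)
$v{\left(o{\left(M \right)} \right)} - \frac{37701 - 249126}{-76836 + 46350} = 4 \cdot 0^{2} - \frac{37701 - 249126}{-76836 + 46350} = 4 \cdot 0 - - \frac{211425}{-30486} = 0 - \left(-211425\right) \left(- \frac{1}{30486}\right) = 0 - \frac{70475}{10162} = - \frac{70475}{10162}$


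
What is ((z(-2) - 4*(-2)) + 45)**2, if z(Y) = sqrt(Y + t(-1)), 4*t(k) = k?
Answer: 11227/4 + 159*I ≈ 2806.8 + 159.0*I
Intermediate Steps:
t(k) = k/4
z(Y) = sqrt(-1/4 + Y) (z(Y) = sqrt(Y + (1/4)*(-1)) = sqrt(Y - 1/4) = sqrt(-1/4 + Y))
((z(-2) - 4*(-2)) + 45)**2 = ((sqrt(-1 + 4*(-2))/2 - 4*(-2)) + 45)**2 = ((sqrt(-1 - 8)/2 + 8) + 45)**2 = ((sqrt(-9)/2 + 8) + 45)**2 = (((3*I)/2 + 8) + 45)**2 = ((3*I/2 + 8) + 45)**2 = ((8 + 3*I/2) + 45)**2 = (53 + 3*I/2)**2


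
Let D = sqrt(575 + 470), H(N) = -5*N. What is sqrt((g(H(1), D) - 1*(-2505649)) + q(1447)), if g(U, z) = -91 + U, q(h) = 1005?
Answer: sqrt(2506558) ≈ 1583.2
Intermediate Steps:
D = sqrt(1045) ≈ 32.326
sqrt((g(H(1), D) - 1*(-2505649)) + q(1447)) = sqrt(((-91 - 5*1) - 1*(-2505649)) + 1005) = sqrt(((-91 - 5) + 2505649) + 1005) = sqrt((-96 + 2505649) + 1005) = sqrt(2505553 + 1005) = sqrt(2506558)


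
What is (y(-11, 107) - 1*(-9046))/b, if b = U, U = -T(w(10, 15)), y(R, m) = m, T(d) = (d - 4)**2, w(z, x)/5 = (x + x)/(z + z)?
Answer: -36612/49 ≈ -747.18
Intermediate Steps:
w(z, x) = 5*x/z (w(z, x) = 5*((x + x)/(z + z)) = 5*((2*x)/((2*z))) = 5*((2*x)*(1/(2*z))) = 5*(x/z) = 5*x/z)
T(d) = (-4 + d)**2
U = -49/4 (U = -(-4 + 5*15/10)**2 = -(-4 + 5*15*(1/10))**2 = -(-4 + 15/2)**2 = -(7/2)**2 = -1*49/4 = -49/4 ≈ -12.250)
b = -49/4 ≈ -12.250
(y(-11, 107) - 1*(-9046))/b = (107 - 1*(-9046))/(-49/4) = (107 + 9046)*(-4/49) = 9153*(-4/49) = -36612/49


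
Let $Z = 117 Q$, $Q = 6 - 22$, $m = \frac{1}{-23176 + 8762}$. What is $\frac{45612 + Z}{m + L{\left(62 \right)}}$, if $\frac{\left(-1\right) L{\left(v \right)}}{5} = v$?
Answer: $- \frac{210156120}{1489447} \approx -141.1$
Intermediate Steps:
$L{\left(v \right)} = - 5 v$
$m = - \frac{1}{14414}$ ($m = \frac{1}{-14414} = - \frac{1}{14414} \approx -6.9377 \cdot 10^{-5}$)
$Q = -16$
$Z = -1872$ ($Z = 117 \left(-16\right) = -1872$)
$\frac{45612 + Z}{m + L{\left(62 \right)}} = \frac{45612 - 1872}{- \frac{1}{14414} - 310} = \frac{43740}{- \frac{1}{14414} - 310} = \frac{43740}{- \frac{4468341}{14414}} = 43740 \left(- \frac{14414}{4468341}\right) = - \frac{210156120}{1489447}$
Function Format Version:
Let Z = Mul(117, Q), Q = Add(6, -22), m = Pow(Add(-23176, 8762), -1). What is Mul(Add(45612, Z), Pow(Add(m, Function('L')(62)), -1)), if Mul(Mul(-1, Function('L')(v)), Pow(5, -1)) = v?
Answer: Rational(-210156120, 1489447) ≈ -141.10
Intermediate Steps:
Function('L')(v) = Mul(-5, v)
m = Rational(-1, 14414) (m = Pow(-14414, -1) = Rational(-1, 14414) ≈ -6.9377e-5)
Q = -16
Z = -1872 (Z = Mul(117, -16) = -1872)
Mul(Add(45612, Z), Pow(Add(m, Function('L')(62)), -1)) = Mul(Add(45612, -1872), Pow(Add(Rational(-1, 14414), Mul(-5, 62)), -1)) = Mul(43740, Pow(Add(Rational(-1, 14414), -310), -1)) = Mul(43740, Pow(Rational(-4468341, 14414), -1)) = Mul(43740, Rational(-14414, 4468341)) = Rational(-210156120, 1489447)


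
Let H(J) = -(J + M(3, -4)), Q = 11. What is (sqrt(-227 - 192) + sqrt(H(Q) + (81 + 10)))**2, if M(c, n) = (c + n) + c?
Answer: -341 + 2*I*sqrt(32682) ≈ -341.0 + 361.56*I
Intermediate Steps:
M(c, n) = n + 2*c
H(J) = -2 - J (H(J) = -(J + (-4 + 2*3)) = -(J + (-4 + 6)) = -(J + 2) = -(2 + J) = -2 - J)
(sqrt(-227 - 192) + sqrt(H(Q) + (81 + 10)))**2 = (sqrt(-227 - 192) + sqrt((-2 - 1*11) + (81 + 10)))**2 = (sqrt(-419) + sqrt((-2 - 11) + 91))**2 = (I*sqrt(419) + sqrt(-13 + 91))**2 = (I*sqrt(419) + sqrt(78))**2 = (sqrt(78) + I*sqrt(419))**2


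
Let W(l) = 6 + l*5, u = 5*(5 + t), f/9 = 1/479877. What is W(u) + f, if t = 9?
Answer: 56945407/159959 ≈ 356.00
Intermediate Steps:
f = 3/159959 (f = 9/479877 = 9*(1/479877) = 3/159959 ≈ 1.8755e-5)
u = 70 (u = 5*(5 + 9) = 5*14 = 70)
W(l) = 6 + 5*l
W(u) + f = (6 + 5*70) + 3/159959 = (6 + 350) + 3/159959 = 356 + 3/159959 = 56945407/159959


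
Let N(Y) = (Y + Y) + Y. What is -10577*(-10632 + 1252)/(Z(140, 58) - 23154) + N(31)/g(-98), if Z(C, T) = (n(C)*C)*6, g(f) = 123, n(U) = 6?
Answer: -2033570563/371337 ≈ -5476.3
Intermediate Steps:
Z(C, T) = 36*C (Z(C, T) = (6*C)*6 = 36*C)
N(Y) = 3*Y (N(Y) = 2*Y + Y = 3*Y)
-10577*(-10632 + 1252)/(Z(140, 58) - 23154) + N(31)/g(-98) = -10577*(-10632 + 1252)/(36*140 - 23154) + (3*31)/123 = -10577*(-9380/(5040 - 23154)) + 93*(1/123) = -10577/((-18114*(-1/9380))) + 31/41 = -10577/9057/4690 + 31/41 = -10577*4690/9057 + 31/41 = -49606130/9057 + 31/41 = -2033570563/371337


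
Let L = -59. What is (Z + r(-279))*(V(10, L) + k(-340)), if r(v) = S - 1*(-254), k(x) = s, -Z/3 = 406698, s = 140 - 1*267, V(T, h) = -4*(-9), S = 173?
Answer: 110989697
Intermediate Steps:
V(T, h) = 36
s = -127 (s = 140 - 267 = -127)
Z = -1220094 (Z = -3*406698 = -1220094)
k(x) = -127
r(v) = 427 (r(v) = 173 - 1*(-254) = 173 + 254 = 427)
(Z + r(-279))*(V(10, L) + k(-340)) = (-1220094 + 427)*(36 - 127) = -1219667*(-91) = 110989697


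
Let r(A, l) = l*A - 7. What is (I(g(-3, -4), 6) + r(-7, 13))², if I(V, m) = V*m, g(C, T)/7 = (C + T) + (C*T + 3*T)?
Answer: 153664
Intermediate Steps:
r(A, l) = -7 + A*l (r(A, l) = A*l - 7 = -7 + A*l)
g(C, T) = 7*C + 28*T + 7*C*T (g(C, T) = 7*((C + T) + (C*T + 3*T)) = 7*((C + T) + (3*T + C*T)) = 7*(C + 4*T + C*T) = 7*C + 28*T + 7*C*T)
(I(g(-3, -4), 6) + r(-7, 13))² = ((7*(-3) + 28*(-4) + 7*(-3)*(-4))*6 + (-7 - 7*13))² = ((-21 - 112 + 84)*6 + (-7 - 91))² = (-49*6 - 98)² = (-294 - 98)² = (-392)² = 153664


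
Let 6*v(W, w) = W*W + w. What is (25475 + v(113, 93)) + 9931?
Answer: 112649/3 ≈ 37550.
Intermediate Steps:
v(W, w) = w/6 + W²/6 (v(W, w) = (W*W + w)/6 = (W² + w)/6 = (w + W²)/6 = w/6 + W²/6)
(25475 + v(113, 93)) + 9931 = (25475 + ((⅙)*93 + (⅙)*113²)) + 9931 = (25475 + (31/2 + (⅙)*12769)) + 9931 = (25475 + (31/2 + 12769/6)) + 9931 = (25475 + 6431/3) + 9931 = 82856/3 + 9931 = 112649/3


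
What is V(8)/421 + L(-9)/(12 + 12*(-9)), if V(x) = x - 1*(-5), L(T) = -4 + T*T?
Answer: -31169/40416 ≈ -0.77120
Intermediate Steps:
L(T) = -4 + T²
V(x) = 5 + x (V(x) = x + 5 = 5 + x)
V(8)/421 + L(-9)/(12 + 12*(-9)) = (5 + 8)/421 + (-4 + (-9)²)/(12 + 12*(-9)) = 13*(1/421) + (-4 + 81)/(12 - 108) = 13/421 + 77/(-96) = 13/421 + 77*(-1/96) = 13/421 - 77/96 = -31169/40416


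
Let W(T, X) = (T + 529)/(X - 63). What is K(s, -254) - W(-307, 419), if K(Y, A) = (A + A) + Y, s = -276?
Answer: -139663/178 ≈ -784.62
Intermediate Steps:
W(T, X) = (529 + T)/(-63 + X)
K(Y, A) = Y + 2*A (K(Y, A) = 2*A + Y = Y + 2*A)
K(s, -254) - W(-307, 419) = (-276 + 2*(-254)) - (529 - 307)/(-63 + 419) = (-276 - 508) - 222/356 = -784 - 222/356 = -784 - 1*111/178 = -784 - 111/178 = -139663/178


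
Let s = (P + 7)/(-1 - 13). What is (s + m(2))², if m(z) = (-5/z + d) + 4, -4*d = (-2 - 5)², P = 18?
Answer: 123201/784 ≈ 157.14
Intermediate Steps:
d = -49/4 (d = -(-2 - 5)²/4 = -¼*(-7)² = -¼*49 = -49/4 ≈ -12.250)
s = -25/14 (s = (18 + 7)/(-1 - 13) = 25/(-14) = 25*(-1/14) = -25/14 ≈ -1.7857)
m(z) = -33/4 - 5/z (m(z) = (-5/z - 49/4) + 4 = (-49/4 - 5/z) + 4 = -33/4 - 5/z)
(s + m(2))² = (-25/14 + (-33/4 - 5/2))² = (-25/14 - 43/4)² = (-351/28)² = 123201/784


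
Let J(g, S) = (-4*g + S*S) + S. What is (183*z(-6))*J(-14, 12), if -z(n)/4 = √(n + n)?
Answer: -310368*I*√3 ≈ -5.3757e+5*I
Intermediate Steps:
z(n) = -4*√2*√n (z(n) = -4*√(n + n) = -4*√2*√n)
J(g, S) = S + S² - 4*g (J(g, S) = (-4*g + S²) + S = (S² - 4*g) + S = S + S² - 4*g)
(183*z(-6))*J(-14, 12) = (183*(-4*√2*√(-6)))*(12 + 12² - 4*(-14)) = (183*(-4*√2*I*√6))*(12 + 144 + 56) = (183*(-8*I*√3))*212 = -1464*I*√3*212 = -310368*I*√3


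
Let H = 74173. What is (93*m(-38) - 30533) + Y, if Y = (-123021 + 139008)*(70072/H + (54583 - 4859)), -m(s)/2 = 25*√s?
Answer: 58961761231579/74173 - 4650*I*√38 ≈ 7.9492e+8 - 28665.0*I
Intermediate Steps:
m(s) = -50*√s
Y = 58964025955788/74173 (Y = (-123021 + 139008)*(70072/74173 + (54583 - 4859)) = 15987*(70072*(1/74173) + 49724) = 15987*(70072/74173 + 49724) = 15987*(3688248324/74173) = 58964025955788/74173 ≈ 7.9495e+8)
(93*m(-38) - 30533) + Y = (93*(-50*I*√38) - 30533) + 58964025955788/74173 = (-4650*I*√38 - 30533) + 58964025955788/74173 = (-30533 - 4650*I*√38) + 58964025955788/74173 = 58961761231579/74173 - 4650*I*√38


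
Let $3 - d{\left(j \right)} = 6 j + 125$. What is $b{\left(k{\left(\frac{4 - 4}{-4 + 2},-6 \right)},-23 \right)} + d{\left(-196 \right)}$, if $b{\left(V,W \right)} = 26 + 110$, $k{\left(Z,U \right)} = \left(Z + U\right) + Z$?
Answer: $1190$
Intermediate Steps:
$d{\left(j \right)} = -122 - 6 j$ ($d{\left(j \right)} = 3 - \left(6 j + 125\right) = 3 - \left(125 + 6 j\right) = -122 - 6 j$)
$k{\left(Z,U \right)} = U + 2 Z$ ($k{\left(Z,U \right)} = \left(U + Z\right) + Z = U + 2 Z$)
$b{\left(V,W \right)} = 136$
$b{\left(k{\left(\frac{4 - 4}{-4 + 2},-6 \right)},-23 \right)} + d{\left(-196 \right)} = 136 - -1054 = 136 + \left(-122 + 1176\right) = 136 + 1054 = 1190$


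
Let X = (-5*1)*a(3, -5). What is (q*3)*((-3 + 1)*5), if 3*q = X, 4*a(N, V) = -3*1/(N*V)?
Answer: 5/2 ≈ 2.5000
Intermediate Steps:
a(N, V) = -3/(4*N*V) (a(N, V) = (-3*1/(N*V))/4 = (-3/(N*V))/4 = -3/(4*N*V))
X = -¼ (X = (-5*1)*(-¾/(3*(-5))) = -(-15)*(-1)/(4*3*5) = -5*1/20 = -¼ ≈ -0.25000)
q = -1/12 (q = (⅓)*(-¼) = -1/12 ≈ -0.083333)
(q*3)*((-3 + 1)*5) = (-1/12*3)*((-3 + 1)*5) = -(-1)*5/2 = -¼*(-10) = 5/2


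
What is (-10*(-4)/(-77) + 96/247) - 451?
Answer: -8580057/19019 ≈ -451.13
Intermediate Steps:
(-10*(-4)/(-77) + 96/247) - 451 = (40*(-1/77) + 96*(1/247)) - 451 = (-40/77 + 96/247) - 451 = -2488/19019 - 451 = -8580057/19019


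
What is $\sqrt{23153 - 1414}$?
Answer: $\sqrt{21739} \approx 147.44$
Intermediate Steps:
$\sqrt{23153 - 1414} = \sqrt{21739}$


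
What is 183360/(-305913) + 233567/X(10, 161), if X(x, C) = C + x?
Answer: 1252979423/917739 ≈ 1365.3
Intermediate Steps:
183360/(-305913) + 233567/X(10, 161) = 183360/(-305913) + 233567/(161 + 10) = 183360*(-1/305913) + 233567/171 = -61120/101971 + 233567*(1/171) = -61120/101971 + 12293/9 = 1252979423/917739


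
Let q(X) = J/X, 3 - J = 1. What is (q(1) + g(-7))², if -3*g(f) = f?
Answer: 169/9 ≈ 18.778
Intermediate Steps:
J = 2 (J = 3 - 1*1 = 3 - 1 = 2)
g(f) = -f/3
q(X) = 2/X
(q(1) + g(-7))² = (2/1 - ⅓*(-7))² = (2*1 + 7/3)² = (2 + 7/3)² = (13/3)² = 169/9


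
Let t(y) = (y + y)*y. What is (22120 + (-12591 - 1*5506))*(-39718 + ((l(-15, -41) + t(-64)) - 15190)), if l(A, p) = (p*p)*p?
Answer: -465207651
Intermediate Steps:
t(y) = 2*y² (t(y) = (2*y)*y = 2*y²)
l(A, p) = p³ (l(A, p) = p²*p = p³)
(22120 + (-12591 - 1*5506))*(-39718 + ((l(-15, -41) + t(-64)) - 15190)) = (22120 + (-12591 - 1*5506))*(-39718 + (((-41)³ + 2*(-64)²) - 15190)) = (22120 + (-12591 - 5506))*(-39718 + ((-68921 + 2*4096) - 15190)) = (22120 - 18097)*(-39718 + ((-68921 + 8192) - 15190)) = 4023*(-39718 + (-60729 - 15190)) = 4023*(-39718 - 75919) = 4023*(-115637) = -465207651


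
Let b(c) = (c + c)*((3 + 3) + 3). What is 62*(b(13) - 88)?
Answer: 9052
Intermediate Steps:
b(c) = 18*c (b(c) = (2*c)*(6 + 3) = (2*c)*9 = 18*c)
62*(b(13) - 88) = 62*(18*13 - 88) = 62*(234 - 88) = 62*146 = 9052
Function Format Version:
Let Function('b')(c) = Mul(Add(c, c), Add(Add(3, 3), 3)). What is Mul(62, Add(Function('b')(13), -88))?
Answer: 9052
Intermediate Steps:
Function('b')(c) = Mul(18, c) (Function('b')(c) = Mul(Mul(2, c), Add(6, 3)) = Mul(Mul(2, c), 9) = Mul(18, c))
Mul(62, Add(Function('b')(13), -88)) = Mul(62, Add(Mul(18, 13), -88)) = Mul(62, Add(234, -88)) = Mul(62, 146) = 9052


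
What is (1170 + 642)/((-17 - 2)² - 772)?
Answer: -604/137 ≈ -4.4088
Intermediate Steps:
(1170 + 642)/((-17 - 2)² - 772) = 1812/((-19)² - 772) = 1812/(361 - 772) = 1812/(-411) = 1812*(-1/411) = -604/137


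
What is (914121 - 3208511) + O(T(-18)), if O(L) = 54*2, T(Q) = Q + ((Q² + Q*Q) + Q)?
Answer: -2294282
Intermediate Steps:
T(Q) = 2*Q + 2*Q² (T(Q) = Q + ((Q² + Q²) + Q) = Q + (2*Q² + Q) = Q + (Q + 2*Q²) = 2*Q + 2*Q²)
O(L) = 108
(914121 - 3208511) + O(T(-18)) = (914121 - 3208511) + 108 = -2294390 + 108 = -2294282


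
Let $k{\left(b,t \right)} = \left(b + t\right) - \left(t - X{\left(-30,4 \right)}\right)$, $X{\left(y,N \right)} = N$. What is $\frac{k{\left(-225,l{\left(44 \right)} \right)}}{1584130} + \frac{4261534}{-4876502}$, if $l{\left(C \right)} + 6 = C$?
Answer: $- \frac{3375950781181}{3862506556630} \approx -0.87403$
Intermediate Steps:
$l{\left(C \right)} = -6 + C$
$k{\left(b,t \right)} = 4 + b$ ($k{\left(b,t \right)} = \left(b + t\right) - \left(-4 + t\right) = 4 + b$)
$\frac{k{\left(-225,l{\left(44 \right)} \right)}}{1584130} + \frac{4261534}{-4876502} = \frac{4 - 225}{1584130} + \frac{4261534}{-4876502} = \left(-221\right) \frac{1}{1584130} + 4261534 \left(- \frac{1}{4876502}\right) = - \frac{221}{1584130} - \frac{2130767}{2438251} = - \frac{3375950781181}{3862506556630}$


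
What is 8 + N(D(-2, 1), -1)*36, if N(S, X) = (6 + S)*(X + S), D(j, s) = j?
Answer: -424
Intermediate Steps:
N(S, X) = (6 + S)*(S + X)
8 + N(D(-2, 1), -1)*36 = 8 + ((-2)² + 6*(-2) + 6*(-1) - 2*(-1))*36 = 8 + (4 - 12 - 6 + 2)*36 = 8 - 12*36 = 8 - 432 = -424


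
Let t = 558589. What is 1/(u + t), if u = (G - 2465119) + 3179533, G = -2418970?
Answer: -1/1145967 ≈ -8.7263e-7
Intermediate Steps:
u = -1704556 (u = (-2418970 - 2465119) + 3179533 = -4884089 + 3179533 = -1704556)
1/(u + t) = 1/(-1704556 + 558589) = 1/(-1145967) = -1/1145967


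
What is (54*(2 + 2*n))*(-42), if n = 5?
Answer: -27216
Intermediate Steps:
(54*(2 + 2*n))*(-42) = (54*(2 + 2*5))*(-42) = (54*(2 + 10))*(-42) = (54*12)*(-42) = 648*(-42) = -27216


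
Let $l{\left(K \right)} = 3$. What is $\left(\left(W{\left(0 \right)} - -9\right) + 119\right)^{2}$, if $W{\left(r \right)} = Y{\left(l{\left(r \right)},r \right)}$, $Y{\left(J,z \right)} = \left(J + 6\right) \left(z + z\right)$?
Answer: $16384$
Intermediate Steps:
$Y{\left(J,z \right)} = 2 z \left(6 + J\right)$ ($Y{\left(J,z \right)} = \left(6 + J\right) 2 z = 2 z \left(6 + J\right)$)
$W{\left(r \right)} = 18 r$ ($W{\left(r \right)} = 2 r \left(6 + 3\right) = 2 r 9 = 18 r$)
$\left(\left(W{\left(0 \right)} - -9\right) + 119\right)^{2} = \left(\left(18 \cdot 0 - -9\right) + 119\right)^{2} = \left(\left(0 + 9\right) + 119\right)^{2} = \left(9 + 119\right)^{2} = 128^{2} = 16384$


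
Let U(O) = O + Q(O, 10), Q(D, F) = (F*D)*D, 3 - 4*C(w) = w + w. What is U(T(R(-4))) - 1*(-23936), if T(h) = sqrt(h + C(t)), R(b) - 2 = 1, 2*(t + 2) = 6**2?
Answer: 47787/2 + I*sqrt(17)/2 ≈ 23894.0 + 2.0616*I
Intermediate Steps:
t = 16 (t = -2 + (1/2)*6**2 = -2 + (1/2)*36 = -2 + 18 = 16)
C(w) = 3/4 - w/2 (C(w) = 3/4 - (w + w)/4 = 3/4 - w/2)
Q(D, F) = F*D**2 (Q(D, F) = (D*F)*D = F*D**2)
R(b) = 3 (R(b) = 2 + 1 = 3)
T(h) = sqrt(-29/4 + h) (T(h) = sqrt(h + (3/4 - 1/2*16)) = sqrt(h + (3/4 - 8)) = sqrt(h - 29/4) = sqrt(-29/4 + h))
U(O) = O + 10*O**2
U(T(R(-4))) - 1*(-23936) = (sqrt(-29 + 4*3)/2)*(1 + 10*(sqrt(-29 + 4*3)/2)) - 1*(-23936) = (sqrt(-29 + 12)/2)*(1 + 10*(sqrt(-29 + 12)/2)) + 23936 = (sqrt(-17)/2)*(1 + 10*(sqrt(-17)/2)) + 23936 = ((I*sqrt(17))/2)*(1 + 10*((I*sqrt(17))/2)) + 23936 = (I*sqrt(17)/2)*(1 + 10*(I*sqrt(17)/2)) + 23936 = (I*sqrt(17)/2)*(1 + 5*I*sqrt(17)) + 23936 = I*sqrt(17)*(1 + 5*I*sqrt(17))/2 + 23936 = 23936 + I*sqrt(17)*(1 + 5*I*sqrt(17))/2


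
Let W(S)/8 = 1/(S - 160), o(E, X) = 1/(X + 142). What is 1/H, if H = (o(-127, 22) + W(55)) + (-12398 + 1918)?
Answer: -17220/180466807 ≈ -9.5419e-5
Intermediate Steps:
o(E, X) = 1/(142 + X)
W(S) = 8/(-160 + S) (W(S) = 8/(S - 160) = 8/(-160 + S))
H = -180466807/17220 (H = (1/(142 + 22) + 8/(-160 + 55)) + (-12398 + 1918) = (1/164 + 8/(-105)) - 10480 = (1/164 + 8*(-1/105)) - 10480 = (1/164 - 8/105) - 10480 = -1207/17220 - 10480 = -180466807/17220 ≈ -10480.)
1/H = 1/(-180466807/17220) = -17220/180466807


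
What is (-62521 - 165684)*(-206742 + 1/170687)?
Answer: 8052937234893365/170687 ≈ 4.7180e+10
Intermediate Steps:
(-62521 - 165684)*(-206742 + 1/170687) = -228205*(-206742 + 1/170687) = -228205*(-35288171753/170687) = 8052937234893365/170687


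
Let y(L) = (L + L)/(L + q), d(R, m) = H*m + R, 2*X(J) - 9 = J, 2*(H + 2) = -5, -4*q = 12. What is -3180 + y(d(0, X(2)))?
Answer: -117594/37 ≈ -3178.2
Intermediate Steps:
q = -3 (q = -¼*12 = -3)
H = -9/2 (H = -2 + (½)*(-5) = -2 - 5/2 = -9/2 ≈ -4.5000)
X(J) = 9/2 + J/2
d(R, m) = R - 9*m/2 (d(R, m) = -9*m/2 + R = R - 9*m/2)
y(L) = 2*L/(-3 + L) (y(L) = (L + L)/(L - 3) = (2*L)/(-3 + L) = 2*L/(-3 + L))
-3180 + y(d(0, X(2))) = -3180 + 2*(0 - 9*(9/2 + (½)*2)/2)/(-3 + (0 - 9*(9/2 + (½)*2)/2)) = -3180 + 2*(0 - 9*(9/2 + 1)/2)/(-3 + (0 - 9*(9/2 + 1)/2)) = -3180 + 2*(0 - 9/2*11/2)/(-3 + (0 - 9/2*11/2)) = -3180 + 2*(0 - 99/4)/(-3 + (0 - 99/4)) = -3180 + 2*(-99/4)/(-3 - 99/4) = -3180 + 2*(-99/4)/(-111/4) = -3180 + 2*(-99/4)*(-4/111) = -3180 + 66/37 = -117594/37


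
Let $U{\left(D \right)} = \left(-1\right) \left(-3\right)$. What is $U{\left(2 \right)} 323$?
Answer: $969$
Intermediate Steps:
$U{\left(D \right)} = 3$
$U{\left(2 \right)} 323 = 3 \cdot 323 = 969$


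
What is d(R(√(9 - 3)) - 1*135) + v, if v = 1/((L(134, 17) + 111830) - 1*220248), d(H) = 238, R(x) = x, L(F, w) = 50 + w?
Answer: 25787537/108351 ≈ 238.00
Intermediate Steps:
v = -1/108351 (v = 1/(((50 + 17) + 111830) - 1*220248) = 1/((67 + 111830) - 220248) = 1/(111897 - 220248) = 1/(-108351) = -1/108351 ≈ -9.2293e-6)
d(R(√(9 - 3)) - 1*135) + v = 238 - 1/108351 = 25787537/108351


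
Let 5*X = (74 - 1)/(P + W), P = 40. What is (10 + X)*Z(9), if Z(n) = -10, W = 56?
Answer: -4873/48 ≈ -101.52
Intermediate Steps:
X = 73/480 (X = ((74 - 1)/(40 + 56))/5 = (73/96)/5 = (73*(1/96))/5 = (⅕)*(73/96) = 73/480 ≈ 0.15208)
(10 + X)*Z(9) = (10 + 73/480)*(-10) = (4873/480)*(-10) = -4873/48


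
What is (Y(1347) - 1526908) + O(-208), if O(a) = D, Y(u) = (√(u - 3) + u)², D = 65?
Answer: 288910 + 21552*√21 ≈ 3.8767e+5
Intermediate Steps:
Y(u) = (u + √(-3 + u))² (Y(u) = (√(-3 + u) + u)² = (u + √(-3 + u))²)
O(a) = 65
(Y(1347) - 1526908) + O(-208) = ((1347 + √(-3 + 1347))² - 1526908) + 65 = ((1347 + √1344)² - 1526908) + 65 = ((1347 + 8*√21)² - 1526908) + 65 = (-1526908 + (1347 + 8*√21)²) + 65 = -1526843 + (1347 + 8*√21)²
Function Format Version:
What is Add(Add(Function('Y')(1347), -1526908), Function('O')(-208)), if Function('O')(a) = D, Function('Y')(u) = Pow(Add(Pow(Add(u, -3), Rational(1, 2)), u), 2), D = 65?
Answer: Add(288910, Mul(21552, Pow(21, Rational(1, 2)))) ≈ 3.8767e+5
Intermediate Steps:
Function('Y')(u) = Pow(Add(u, Pow(Add(-3, u), Rational(1, 2))), 2) (Function('Y')(u) = Pow(Add(Pow(Add(-3, u), Rational(1, 2)), u), 2) = Pow(Add(u, Pow(Add(-3, u), Rational(1, 2))), 2))
Function('O')(a) = 65
Add(Add(Function('Y')(1347), -1526908), Function('O')(-208)) = Add(Add(Pow(Add(1347, Pow(Add(-3, 1347), Rational(1, 2))), 2), -1526908), 65) = Add(Add(Pow(Add(1347, Pow(1344, Rational(1, 2))), 2), -1526908), 65) = Add(Add(Pow(Add(1347, Mul(8, Pow(21, Rational(1, 2)))), 2), -1526908), 65) = Add(Add(-1526908, Pow(Add(1347, Mul(8, Pow(21, Rational(1, 2)))), 2)), 65) = Add(-1526843, Pow(Add(1347, Mul(8, Pow(21, Rational(1, 2)))), 2))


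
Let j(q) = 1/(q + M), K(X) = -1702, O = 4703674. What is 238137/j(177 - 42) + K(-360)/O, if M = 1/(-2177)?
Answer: 164598099555620459/5119949149 ≈ 3.2148e+7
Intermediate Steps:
M = -1/2177 ≈ -0.00045935
j(q) = 1/(-1/2177 + q) (j(q) = 1/(q - 1/2177) = 1/(-1/2177 + q))
238137/j(177 - 42) + K(-360)/O = 238137/((2177/(-1 + 2177*(177 - 42)))) - 1702/4703674 = 238137/((2177/(-1 + 2177*135))) - 1702*1/4703674 = 238137/((2177/(-1 + 293895))) - 851/2351837 = 238137/((2177/293894)) - 851/2351837 = 238137/((2177*(1/293894))) - 851/2351837 = 238137/(2177/293894) - 851/2351837 = 238137*(293894/2177) - 851/2351837 = 69987035478/2177 - 851/2351837 = 164598099555620459/5119949149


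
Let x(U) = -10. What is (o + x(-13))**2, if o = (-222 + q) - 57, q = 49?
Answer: 57600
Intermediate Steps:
o = -230 (o = (-222 + 49) - 57 = -173 - 57 = -230)
(o + x(-13))**2 = (-230 - 10)**2 = (-240)**2 = 57600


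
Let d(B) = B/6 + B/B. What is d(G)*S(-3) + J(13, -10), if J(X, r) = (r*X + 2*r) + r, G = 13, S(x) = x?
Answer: -339/2 ≈ -169.50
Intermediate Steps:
J(X, r) = 3*r + X*r (J(X, r) = (X*r + 2*r) + r = (2*r + X*r) + r = 3*r + X*r)
d(B) = 1 + B/6 (d(B) = B*(⅙) + 1 = B/6 + 1 = 1 + B/6)
d(G)*S(-3) + J(13, -10) = (1 + (⅙)*13)*(-3) - 10*(3 + 13) = (1 + 13/6)*(-3) - 10*16 = (19/6)*(-3) - 160 = -19/2 - 160 = -339/2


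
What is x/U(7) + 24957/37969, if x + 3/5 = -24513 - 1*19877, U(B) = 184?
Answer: -8404373017/34931480 ≈ -240.60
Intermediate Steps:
x = -221953/5 (x = -3/5 + (-24513 - 1*19877) = -3/5 + (-24513 - 19877) = -3/5 - 44390 = -221953/5 ≈ -44391.)
x/U(7) + 24957/37969 = -221953/5/184 + 24957/37969 = -221953/5*1/184 + 24957*(1/37969) = -221953/920 + 24957/37969 = -8404373017/34931480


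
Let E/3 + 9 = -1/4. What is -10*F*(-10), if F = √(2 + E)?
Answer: 50*I*√103 ≈ 507.44*I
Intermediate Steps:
E = -111/4 (E = -27 + 3*(-1/4) = -27 + 3*(-1*¼) = -27 + 3*(-¼) = -27 - ¾ = -111/4 ≈ -27.750)
F = I*√103/2 (F = √(2 - 111/4) = √(-103/4) = I*√103/2 ≈ 5.0744*I)
-10*F*(-10) = -5*I*√103*(-10) = 50*I*√103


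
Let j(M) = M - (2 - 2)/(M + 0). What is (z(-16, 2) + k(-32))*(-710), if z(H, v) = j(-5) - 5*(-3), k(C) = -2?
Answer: -5680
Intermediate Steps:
j(M) = M (j(M) = M - 0/M = M - 1*0 = M + 0 = M)
z(H, v) = 10 (z(H, v) = -5 - 5*(-3) = -5 + 15 = 10)
(z(-16, 2) + k(-32))*(-710) = (10 - 2)*(-710) = 8*(-710) = -5680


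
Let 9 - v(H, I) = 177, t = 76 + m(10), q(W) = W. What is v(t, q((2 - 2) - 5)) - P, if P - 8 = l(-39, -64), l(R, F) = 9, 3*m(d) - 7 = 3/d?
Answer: -185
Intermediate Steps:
m(d) = 7/3 + 1/d (m(d) = 7/3 + (3/d)/3 = 7/3 + 1/d)
P = 17 (P = 8 + 9 = 17)
t = 2353/30 (t = 76 + (7/3 + 1/10) = 76 + (7/3 + ⅒) = 76 + 73/30 = 2353/30 ≈ 78.433)
v(H, I) = -168 (v(H, I) = 9 - 1*177 = 9 - 177 = -168)
v(t, q((2 - 2) - 5)) - P = -168 - 1*17 = -168 - 17 = -185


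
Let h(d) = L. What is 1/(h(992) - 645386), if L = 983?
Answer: -1/644403 ≈ -1.5518e-6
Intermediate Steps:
h(d) = 983
1/(h(992) - 645386) = 1/(983 - 645386) = 1/(-644403) = -1/644403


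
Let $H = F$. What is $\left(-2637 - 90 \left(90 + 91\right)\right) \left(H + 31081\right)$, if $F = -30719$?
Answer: $-6851574$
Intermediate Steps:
$H = -30719$
$\left(-2637 - 90 \left(90 + 91\right)\right) \left(H + 31081\right) = \left(-2637 - 90 \left(90 + 91\right)\right) \left(-30719 + 31081\right) = \left(-2637 - 16290\right) 362 = \left(-18927\right) 362 = -6851574$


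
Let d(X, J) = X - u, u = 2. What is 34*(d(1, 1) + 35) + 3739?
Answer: 4895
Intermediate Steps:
d(X, J) = -2 + X (d(X, J) = X - 1*2 = X - 2 = -2 + X)
34*(d(1, 1) + 35) + 3739 = 34*((-2 + 1) + 35) + 3739 = 34*(-1 + 35) + 3739 = 34*34 + 3739 = 1156 + 3739 = 4895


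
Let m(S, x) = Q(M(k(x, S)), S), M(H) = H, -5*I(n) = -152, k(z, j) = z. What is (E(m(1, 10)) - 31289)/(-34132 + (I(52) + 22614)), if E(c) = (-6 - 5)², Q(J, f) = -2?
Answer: 77920/28719 ≈ 2.7132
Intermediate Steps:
I(n) = 152/5 (I(n) = -⅕*(-152) = 152/5)
m(S, x) = -2
E(c) = 121 (E(c) = (-11)² = 121)
(E(m(1, 10)) - 31289)/(-34132 + (I(52) + 22614)) = (121 - 31289)/(-34132 + (152/5 + 22614)) = -31168/(-34132 + 113222/5) = -31168/(-57438/5) = -31168*(-5/57438) = 77920/28719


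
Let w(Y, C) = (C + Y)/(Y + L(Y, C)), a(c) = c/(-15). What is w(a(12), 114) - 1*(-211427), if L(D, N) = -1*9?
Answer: 10359357/49 ≈ 2.1142e+5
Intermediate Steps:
a(c) = -c/15 (a(c) = c*(-1/15) = -c/15)
L(D, N) = -9
w(Y, C) = (C + Y)/(-9 + Y) (w(Y, C) = (C + Y)/(Y - 9) = (C + Y)/(-9 + Y))
w(a(12), 114) - 1*(-211427) = (114 - 1/15*12)/(-9 - 1/15*12) - 1*(-211427) = (114 - ⅘)/(-9 - ⅘) + 211427 = (566/5)/(-49/5) + 211427 = -5/49*566/5 + 211427 = -566/49 + 211427 = 10359357/49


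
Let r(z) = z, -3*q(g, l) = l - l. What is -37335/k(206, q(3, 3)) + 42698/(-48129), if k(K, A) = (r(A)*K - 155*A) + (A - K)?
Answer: 1788100427/9914574 ≈ 180.35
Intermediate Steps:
q(g, l) = 0 (q(g, l) = -(l - l)/3 = -⅓*0 = 0)
k(K, A) = -K - 154*A + A*K (k(K, A) = (A*K - 155*A) + (A - K) = (-155*A + A*K) + (A - K) = -K - 154*A + A*K)
-37335/k(206, q(3, 3)) + 42698/(-48129) = -37335/(-1*206 - 154*0 + 0*206) + 42698/(-48129) = -37335/(-206 + 0 + 0) + 42698*(-1/48129) = -37335/(-206) - 42698/48129 = -37335*(-1/206) - 42698/48129 = 37335/206 - 42698/48129 = 1788100427/9914574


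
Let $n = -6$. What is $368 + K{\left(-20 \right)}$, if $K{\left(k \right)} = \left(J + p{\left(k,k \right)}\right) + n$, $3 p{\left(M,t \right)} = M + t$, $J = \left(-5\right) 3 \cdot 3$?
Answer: $\frac{911}{3} \approx 303.67$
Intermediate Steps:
$J = -45$ ($J = \left(-15\right) 3 = -45$)
$p{\left(M,t \right)} = \frac{M}{3} + \frac{t}{3}$ ($p{\left(M,t \right)} = \frac{M + t}{3} = \frac{M}{3} + \frac{t}{3}$)
$K{\left(k \right)} = -51 + \frac{2 k}{3}$ ($K{\left(k \right)} = \left(-45 + \left(\frac{k}{3} + \frac{k}{3}\right)\right) - 6 = \left(-45 + \frac{2 k}{3}\right) - 6 = -51 + \frac{2 k}{3}$)
$368 + K{\left(-20 \right)} = 368 + \left(-51 + \frac{2}{3} \left(-20\right)\right) = 368 - \frac{193}{3} = \frac{911}{3}$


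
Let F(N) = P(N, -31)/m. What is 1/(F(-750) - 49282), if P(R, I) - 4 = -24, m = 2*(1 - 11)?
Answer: -1/49281 ≈ -2.0292e-5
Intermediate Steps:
m = -20 (m = 2*(-10) = -20)
P(R, I) = -20 (P(R, I) = 4 - 24 = -20)
F(N) = 1 (F(N) = -20/(-20) = -20*(-1/20) = 1)
1/(F(-750) - 49282) = 1/(1 - 49282) = 1/(-49281) = -1/49281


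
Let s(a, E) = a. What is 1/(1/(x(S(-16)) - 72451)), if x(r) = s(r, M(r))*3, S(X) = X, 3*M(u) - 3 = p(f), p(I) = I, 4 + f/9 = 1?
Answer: -72499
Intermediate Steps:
f = -27 (f = -36 + 9*1 = -36 + 9 = -27)
M(u) = -8 (M(u) = 1 + (⅓)*(-27) = 1 - 9 = -8)
x(r) = 3*r (x(r) = r*3 = 3*r)
1/(1/(x(S(-16)) - 72451)) = 1/(1/(3*(-16) - 72451)) = 1/(1/(-48 - 72451)) = 1/(1/(-72499)) = 1/(-1/72499) = -72499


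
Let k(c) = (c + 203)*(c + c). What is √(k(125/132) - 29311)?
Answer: I*√503984614/132 ≈ 170.07*I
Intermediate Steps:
k(c) = 2*c*(203 + c) (k(c) = (203 + c)*(2*c) = 2*c*(203 + c))
√(k(125/132) - 29311) = √(2*(125/132)*(203 + 125/132) - 29311) = √(2*(125/132)*(26921/132) - 29311) = √(3365125/8712 - 29311) = √(-251992307/8712) = I*√503984614/132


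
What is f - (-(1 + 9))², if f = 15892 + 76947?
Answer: 92739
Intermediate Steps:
f = 92839
f - (-(1 + 9))² = 92839 - (-(1 + 9))² = 92839 - (-1*10)² = 92839 - 1*(-10)² = 92839 - 1*100 = 92839 - 100 = 92739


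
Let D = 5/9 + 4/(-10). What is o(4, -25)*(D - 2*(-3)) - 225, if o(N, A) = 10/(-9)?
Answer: -18779/81 ≈ -231.84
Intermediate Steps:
o(N, A) = -10/9 (o(N, A) = 10*(-⅑) = -10/9)
D = 7/45 (D = 5*(⅑) + 4*(-⅒) = 5/9 - ⅖ = 7/45 ≈ 0.15556)
o(4, -25)*(D - 2*(-3)) - 225 = -10*(7/45 - 2*(-3))/9 - 225 = -10*(7/45 + 6)/9 - 225 = -10/9*277/45 - 225 = -554/81 - 225 = -18779/81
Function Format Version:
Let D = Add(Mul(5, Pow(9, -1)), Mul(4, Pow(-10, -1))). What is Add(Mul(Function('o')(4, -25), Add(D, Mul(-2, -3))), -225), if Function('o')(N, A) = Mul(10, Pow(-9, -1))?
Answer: Rational(-18779, 81) ≈ -231.84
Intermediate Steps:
Function('o')(N, A) = Rational(-10, 9) (Function('o')(N, A) = Mul(10, Rational(-1, 9)) = Rational(-10, 9))
D = Rational(7, 45) (D = Add(Mul(5, Rational(1, 9)), Mul(4, Rational(-1, 10))) = Add(Rational(5, 9), Rational(-2, 5)) = Rational(7, 45) ≈ 0.15556)
Add(Mul(Function('o')(4, -25), Add(D, Mul(-2, -3))), -225) = Add(Mul(Rational(-10, 9), Add(Rational(7, 45), Mul(-2, -3))), -225) = Add(Mul(Rational(-10, 9), Add(Rational(7, 45), 6)), -225) = Add(Mul(Rational(-10, 9), Rational(277, 45)), -225) = Add(Rational(-554, 81), -225) = Rational(-18779, 81)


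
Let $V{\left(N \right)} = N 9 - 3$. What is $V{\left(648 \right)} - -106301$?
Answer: $112130$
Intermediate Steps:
$V{\left(N \right)} = -3 + 9 N$ ($V{\left(N \right)} = 9 N - 3 = -3 + 9 N$)
$V{\left(648 \right)} - -106301 = \left(-3 + 9 \cdot 648\right) - -106301 = \left(-3 + 5832\right) + 106301 = 5829 + 106301 = 112130$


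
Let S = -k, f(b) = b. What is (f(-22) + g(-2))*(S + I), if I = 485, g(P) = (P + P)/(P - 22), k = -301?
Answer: -17161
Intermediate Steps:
g(P) = 2*P/(-22 + P) (g(P) = (2*P)/(-22 + P) = 2*P/(-22 + P))
S = 301 (S = -1*(-301) = 301)
(f(-22) + g(-2))*(S + I) = (-22 + 2*(-2)/(-22 - 2))*(301 + 485) = (-22 + 2*(-2)/(-24))*786 = (-22 + 2*(-2)*(-1/24))*786 = (-22 + ⅙)*786 = -131/6*786 = -17161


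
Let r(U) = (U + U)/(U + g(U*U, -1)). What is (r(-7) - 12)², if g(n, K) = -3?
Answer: 2809/25 ≈ 112.36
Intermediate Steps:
r(U) = 2*U/(-3 + U) (r(U) = (U + U)/(U - 3) = (2*U)/(-3 + U) = 2*U/(-3 + U))
(r(-7) - 12)² = (2*(-7)/(-3 - 7) - 12)² = (2*(-7)/(-10) - 12)² = (2*(-7)*(-⅒) - 12)² = (7/5 - 12)² = (-53/5)² = 2809/25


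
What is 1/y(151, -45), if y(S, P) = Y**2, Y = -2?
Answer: 1/4 ≈ 0.25000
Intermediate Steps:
y(S, P) = 4 (y(S, P) = (-2)**2 = 4)
1/y(151, -45) = 1/4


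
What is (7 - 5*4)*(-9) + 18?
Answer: 135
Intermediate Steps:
(7 - 5*4)*(-9) + 18 = (7 - 20)*(-9) + 18 = -13*(-9) + 18 = 117 + 18 = 135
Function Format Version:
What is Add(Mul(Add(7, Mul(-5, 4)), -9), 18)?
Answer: 135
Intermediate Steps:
Add(Mul(Add(7, Mul(-5, 4)), -9), 18) = Add(Mul(Add(7, -20), -9), 18) = Add(Mul(-13, -9), 18) = Add(117, 18) = 135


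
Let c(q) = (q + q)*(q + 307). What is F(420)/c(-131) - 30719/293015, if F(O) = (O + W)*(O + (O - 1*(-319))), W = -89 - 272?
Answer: -21453173243/13511507680 ≈ -1.5878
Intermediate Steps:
c(q) = 2*q*(307 + q) (c(q) = (2*q)*(307 + q) = 2*q*(307 + q))
W = -361
F(O) = (-361 + O)*(319 + 2*O) (F(O) = (O - 361)*(O + (O - 1*(-319))) = (-361 + O)*(O + (O + 319)) = (-361 + O)*(O + (319 + O)) = (-361 + O)*(319 + 2*O))
F(420)/c(-131) - 30719/293015 = (-115159 - 403*420 + 2*420**2)/((2*(-131)*(307 - 131))) - 30719/293015 = (-115159 - 169260 + 2*176400)/((2*(-131)*176)) - 30719*1/293015 = (-115159 - 169260 + 352800)/(-46112) - 30719/293015 = 68381*(-1/46112) - 30719/293015 = -68381/46112 - 30719/293015 = -21453173243/13511507680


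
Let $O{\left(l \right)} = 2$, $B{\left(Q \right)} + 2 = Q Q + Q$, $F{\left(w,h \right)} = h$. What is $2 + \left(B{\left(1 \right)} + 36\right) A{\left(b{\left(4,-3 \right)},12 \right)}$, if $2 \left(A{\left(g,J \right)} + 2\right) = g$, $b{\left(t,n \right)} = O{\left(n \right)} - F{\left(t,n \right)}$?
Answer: $20$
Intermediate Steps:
$B{\left(Q \right)} = -2 + Q + Q^{2}$ ($B{\left(Q \right)} = -2 + \left(Q Q + Q\right) = -2 + \left(Q^{2} + Q\right) = -2 + \left(Q + Q^{2}\right) = -2 + Q + Q^{2}$)
$b{\left(t,n \right)} = 2 - n$
$A{\left(g,J \right)} = -2 + \frac{g}{2}$
$2 + \left(B{\left(1 \right)} + 36\right) A{\left(b{\left(4,-3 \right)},12 \right)} = 2 + \left(\left(-2 + 1 + 1^{2}\right) + 36\right) \left(-2 + \frac{2 - -3}{2}\right) = 2 + \left(\left(-2 + 1 + 1\right) + 36\right) \left(-2 + \frac{2 + 3}{2}\right) = 2 + \left(0 + 36\right) \left(-2 + \frac{1}{2} \cdot 5\right) = 2 + 36 \left(-2 + \frac{5}{2}\right) = 2 + 36 \cdot \frac{1}{2} = 2 + 18 = 20$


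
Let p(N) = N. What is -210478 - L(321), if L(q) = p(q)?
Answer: -210799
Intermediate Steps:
L(q) = q
-210478 - L(321) = -210478 - 1*321 = -210478 - 321 = -210799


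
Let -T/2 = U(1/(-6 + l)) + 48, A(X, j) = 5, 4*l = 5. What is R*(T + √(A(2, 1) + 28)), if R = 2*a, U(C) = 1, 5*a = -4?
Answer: 784/5 - 8*√33/5 ≈ 147.61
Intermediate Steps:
l = 5/4 (l = (¼)*5 = 5/4 ≈ 1.2500)
a = -⅘ (a = (⅕)*(-4) = -⅘ ≈ -0.80000)
T = -98 (T = -2*(1 + 48) = -2*49 = -98)
R = -8/5 (R = 2*(-⅘) = -8/5 ≈ -1.6000)
R*(T + √(A(2, 1) + 28)) = -8*(-98 + √(5 + 28))/5 = -8*(-98 + √33)/5 = 784/5 - 8*√33/5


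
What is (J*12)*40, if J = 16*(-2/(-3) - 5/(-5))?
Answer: 12800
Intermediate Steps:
J = 80/3 (J = 16*(-2*(-1/3) - 5*(-1/5)) = 16*(2/3 + 1) = 16*(5/3) = 80/3 ≈ 26.667)
(J*12)*40 = ((80/3)*12)*40 = 320*40 = 12800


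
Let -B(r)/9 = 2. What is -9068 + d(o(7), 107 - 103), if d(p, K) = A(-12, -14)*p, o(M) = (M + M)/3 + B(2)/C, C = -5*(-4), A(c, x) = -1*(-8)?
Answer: -135568/15 ≈ -9037.9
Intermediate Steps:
A(c, x) = 8
B(r) = -18 (B(r) = -9*2 = -18)
C = 20
o(M) = -9/10 + 2*M/3 (o(M) = (M + M)/3 - 18/20 = (2*M)*(⅓) - 18*1/20 = 2*M/3 - 9/10 = -9/10 + 2*M/3)
d(p, K) = 8*p
-9068 + d(o(7), 107 - 103) = -9068 + 8*(-9/10 + (⅔)*7) = -9068 + 8*(-9/10 + 14/3) = -9068 + 8*(113/30) = -9068 + 452/15 = -135568/15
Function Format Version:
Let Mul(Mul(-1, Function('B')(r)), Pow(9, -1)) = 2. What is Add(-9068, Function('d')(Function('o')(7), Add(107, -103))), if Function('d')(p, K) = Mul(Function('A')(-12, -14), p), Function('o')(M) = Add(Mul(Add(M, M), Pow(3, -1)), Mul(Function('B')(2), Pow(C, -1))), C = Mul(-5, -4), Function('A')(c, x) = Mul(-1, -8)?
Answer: Rational(-135568, 15) ≈ -9037.9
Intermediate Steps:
Function('A')(c, x) = 8
Function('B')(r) = -18 (Function('B')(r) = Mul(-9, 2) = -18)
C = 20
Function('o')(M) = Add(Rational(-9, 10), Mul(Rational(2, 3), M)) (Function('o')(M) = Add(Mul(Add(M, M), Pow(3, -1)), Mul(-18, Pow(20, -1))) = Add(Mul(Mul(2, M), Rational(1, 3)), Mul(-18, Rational(1, 20))) = Add(Mul(Rational(2, 3), M), Rational(-9, 10)) = Add(Rational(-9, 10), Mul(Rational(2, 3), M)))
Function('d')(p, K) = Mul(8, p)
Add(-9068, Function('d')(Function('o')(7), Add(107, -103))) = Add(-9068, Mul(8, Add(Rational(-9, 10), Mul(Rational(2, 3), 7)))) = Add(-9068, Mul(8, Add(Rational(-9, 10), Rational(14, 3)))) = Add(-9068, Mul(8, Rational(113, 30))) = Add(-9068, Rational(452, 15)) = Rational(-135568, 15)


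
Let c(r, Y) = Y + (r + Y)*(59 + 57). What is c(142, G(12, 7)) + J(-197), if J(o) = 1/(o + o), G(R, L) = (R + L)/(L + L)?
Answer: 22933850/1379 ≈ 16631.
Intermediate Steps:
G(R, L) = (L + R)/(2*L) (G(R, L) = (L + R)/((2*L)) = (L + R)*(1/(2*L)) = (L + R)/(2*L))
J(o) = 1/(2*o)
c(r, Y) = 116*r + 117*Y (c(r, Y) = Y + (Y + r)*116 = Y + (116*Y + 116*r) = 116*r + 117*Y)
c(142, G(12, 7)) + J(-197) = (116*142 + 117*((1/2)*(7 + 12)/7)) + (1/2)/(-197) = (16472 + 117*((1/2)*(1/7)*19)) + (1/2)*(-1/197) = (16472 + 117*(19/14)) - 1/394 = (16472 + 2223/14) - 1/394 = 232831/14 - 1/394 = 22933850/1379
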